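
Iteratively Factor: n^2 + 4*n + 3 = (n + 1)*(n + 3)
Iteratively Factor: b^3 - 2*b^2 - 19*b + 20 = (b + 4)*(b^2 - 6*b + 5) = (b - 1)*(b + 4)*(b - 5)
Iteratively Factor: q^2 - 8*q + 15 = (q - 5)*(q - 3)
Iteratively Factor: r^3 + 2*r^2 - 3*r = (r - 1)*(r^2 + 3*r) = r*(r - 1)*(r + 3)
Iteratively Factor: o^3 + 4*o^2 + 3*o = (o + 3)*(o^2 + o) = (o + 1)*(o + 3)*(o)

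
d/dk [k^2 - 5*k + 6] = 2*k - 5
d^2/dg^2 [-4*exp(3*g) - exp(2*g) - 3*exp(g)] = (-36*exp(2*g) - 4*exp(g) - 3)*exp(g)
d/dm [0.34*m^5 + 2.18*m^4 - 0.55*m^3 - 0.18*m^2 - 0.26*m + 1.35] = 1.7*m^4 + 8.72*m^3 - 1.65*m^2 - 0.36*m - 0.26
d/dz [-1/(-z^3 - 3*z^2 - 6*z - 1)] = 3*(-z^2 - 2*z - 2)/(z^3 + 3*z^2 + 6*z + 1)^2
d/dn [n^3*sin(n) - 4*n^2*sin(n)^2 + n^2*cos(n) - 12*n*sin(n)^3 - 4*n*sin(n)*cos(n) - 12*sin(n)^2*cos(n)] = n^3*cos(n) + 2*n^2*sin(n) - 4*n^2*sin(2*n) - 7*n*cos(n) + 9*n*cos(3*n) - 4*n - 6*sin(n) - 2*sin(2*n) - 6*sin(3*n)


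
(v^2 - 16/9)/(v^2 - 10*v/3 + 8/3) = (v + 4/3)/(v - 2)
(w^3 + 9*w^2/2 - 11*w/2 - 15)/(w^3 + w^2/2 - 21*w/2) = (2*w^3 + 9*w^2 - 11*w - 30)/(w*(2*w^2 + w - 21))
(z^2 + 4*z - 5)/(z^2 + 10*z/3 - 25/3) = 3*(z - 1)/(3*z - 5)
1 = 1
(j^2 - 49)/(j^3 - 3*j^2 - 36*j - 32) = (49 - j^2)/(-j^3 + 3*j^2 + 36*j + 32)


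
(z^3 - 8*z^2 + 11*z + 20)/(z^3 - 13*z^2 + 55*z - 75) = (z^2 - 3*z - 4)/(z^2 - 8*z + 15)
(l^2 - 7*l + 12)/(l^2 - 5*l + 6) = (l - 4)/(l - 2)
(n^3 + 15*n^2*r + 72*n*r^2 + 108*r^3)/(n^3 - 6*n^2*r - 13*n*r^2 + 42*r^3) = (n^2 + 12*n*r + 36*r^2)/(n^2 - 9*n*r + 14*r^2)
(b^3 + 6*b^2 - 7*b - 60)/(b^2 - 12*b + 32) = (b^3 + 6*b^2 - 7*b - 60)/(b^2 - 12*b + 32)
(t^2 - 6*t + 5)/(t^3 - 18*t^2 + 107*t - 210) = (t - 1)/(t^2 - 13*t + 42)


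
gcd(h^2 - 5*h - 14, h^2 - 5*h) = 1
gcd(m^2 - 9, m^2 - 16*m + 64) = 1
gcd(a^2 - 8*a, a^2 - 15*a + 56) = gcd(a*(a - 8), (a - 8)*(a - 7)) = a - 8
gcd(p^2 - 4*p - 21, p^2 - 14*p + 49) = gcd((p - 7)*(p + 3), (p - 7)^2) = p - 7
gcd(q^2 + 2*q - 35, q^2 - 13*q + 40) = q - 5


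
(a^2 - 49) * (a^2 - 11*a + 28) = a^4 - 11*a^3 - 21*a^2 + 539*a - 1372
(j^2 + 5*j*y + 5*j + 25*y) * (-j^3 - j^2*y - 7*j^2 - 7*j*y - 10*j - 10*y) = -j^5 - 6*j^4*y - 12*j^4 - 5*j^3*y^2 - 72*j^3*y - 45*j^3 - 60*j^2*y^2 - 270*j^2*y - 50*j^2 - 225*j*y^2 - 300*j*y - 250*y^2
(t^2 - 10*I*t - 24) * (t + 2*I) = t^3 - 8*I*t^2 - 4*t - 48*I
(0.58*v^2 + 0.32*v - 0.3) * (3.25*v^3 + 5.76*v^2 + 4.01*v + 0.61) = 1.885*v^5 + 4.3808*v^4 + 3.194*v^3 - 0.0910000000000002*v^2 - 1.0078*v - 0.183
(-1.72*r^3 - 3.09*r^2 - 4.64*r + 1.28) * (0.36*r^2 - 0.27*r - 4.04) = -0.6192*r^5 - 0.648*r^4 + 6.1127*r^3 + 14.1972*r^2 + 18.4*r - 5.1712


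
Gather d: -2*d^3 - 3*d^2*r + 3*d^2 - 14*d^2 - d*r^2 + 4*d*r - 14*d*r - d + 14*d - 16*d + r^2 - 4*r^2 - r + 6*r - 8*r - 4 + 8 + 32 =-2*d^3 + d^2*(-3*r - 11) + d*(-r^2 - 10*r - 3) - 3*r^2 - 3*r + 36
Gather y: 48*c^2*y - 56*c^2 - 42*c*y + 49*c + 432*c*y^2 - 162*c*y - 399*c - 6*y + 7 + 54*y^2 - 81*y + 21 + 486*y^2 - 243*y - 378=-56*c^2 - 350*c + y^2*(432*c + 540) + y*(48*c^2 - 204*c - 330) - 350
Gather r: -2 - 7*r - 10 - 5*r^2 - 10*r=-5*r^2 - 17*r - 12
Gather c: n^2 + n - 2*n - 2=n^2 - n - 2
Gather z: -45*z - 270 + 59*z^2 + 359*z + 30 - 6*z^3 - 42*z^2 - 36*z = -6*z^3 + 17*z^2 + 278*z - 240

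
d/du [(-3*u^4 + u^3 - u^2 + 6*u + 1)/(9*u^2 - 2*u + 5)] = (-54*u^5 + 27*u^4 - 64*u^3 - 37*u^2 - 28*u + 32)/(81*u^4 - 36*u^3 + 94*u^2 - 20*u + 25)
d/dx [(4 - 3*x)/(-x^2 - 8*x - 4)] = (-3*x^2 + 8*x + 44)/(x^4 + 16*x^3 + 72*x^2 + 64*x + 16)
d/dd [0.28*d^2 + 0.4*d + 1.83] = 0.56*d + 0.4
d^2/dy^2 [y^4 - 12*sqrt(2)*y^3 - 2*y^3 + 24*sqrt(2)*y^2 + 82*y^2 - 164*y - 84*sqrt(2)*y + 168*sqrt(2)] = 12*y^2 - 72*sqrt(2)*y - 12*y + 48*sqrt(2) + 164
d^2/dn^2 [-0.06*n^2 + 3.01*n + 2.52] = -0.120000000000000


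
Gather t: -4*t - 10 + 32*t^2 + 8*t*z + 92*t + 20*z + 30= 32*t^2 + t*(8*z + 88) + 20*z + 20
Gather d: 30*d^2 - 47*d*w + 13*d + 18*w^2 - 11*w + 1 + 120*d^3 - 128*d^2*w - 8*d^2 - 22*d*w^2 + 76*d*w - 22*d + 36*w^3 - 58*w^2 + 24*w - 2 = 120*d^3 + d^2*(22 - 128*w) + d*(-22*w^2 + 29*w - 9) + 36*w^3 - 40*w^2 + 13*w - 1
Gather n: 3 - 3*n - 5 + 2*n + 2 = -n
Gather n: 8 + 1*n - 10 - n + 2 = 0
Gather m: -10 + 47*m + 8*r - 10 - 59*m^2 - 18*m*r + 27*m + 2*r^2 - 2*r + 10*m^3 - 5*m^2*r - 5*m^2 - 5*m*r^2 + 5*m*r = 10*m^3 + m^2*(-5*r - 64) + m*(-5*r^2 - 13*r + 74) + 2*r^2 + 6*r - 20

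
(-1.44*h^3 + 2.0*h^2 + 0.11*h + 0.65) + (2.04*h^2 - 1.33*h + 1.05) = -1.44*h^3 + 4.04*h^2 - 1.22*h + 1.7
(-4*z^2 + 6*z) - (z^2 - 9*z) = -5*z^2 + 15*z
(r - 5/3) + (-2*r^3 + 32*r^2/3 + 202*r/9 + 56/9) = -2*r^3 + 32*r^2/3 + 211*r/9 + 41/9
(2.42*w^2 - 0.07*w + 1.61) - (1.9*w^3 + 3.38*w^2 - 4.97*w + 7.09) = -1.9*w^3 - 0.96*w^2 + 4.9*w - 5.48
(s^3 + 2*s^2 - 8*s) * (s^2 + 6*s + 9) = s^5 + 8*s^4 + 13*s^3 - 30*s^2 - 72*s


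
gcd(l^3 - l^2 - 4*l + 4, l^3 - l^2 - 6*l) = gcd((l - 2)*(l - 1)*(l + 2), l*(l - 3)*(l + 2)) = l + 2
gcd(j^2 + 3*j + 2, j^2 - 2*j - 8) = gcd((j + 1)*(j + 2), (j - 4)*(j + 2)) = j + 2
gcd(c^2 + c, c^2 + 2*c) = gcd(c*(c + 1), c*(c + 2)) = c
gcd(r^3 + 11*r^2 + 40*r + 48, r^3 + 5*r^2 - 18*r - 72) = r + 3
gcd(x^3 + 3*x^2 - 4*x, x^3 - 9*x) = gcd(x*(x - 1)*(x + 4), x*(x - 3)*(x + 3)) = x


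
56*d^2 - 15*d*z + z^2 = (-8*d + z)*(-7*d + z)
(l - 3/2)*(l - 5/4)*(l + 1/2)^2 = l^4 - 7*l^3/4 - 5*l^2/8 + 19*l/16 + 15/32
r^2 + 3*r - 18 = (r - 3)*(r + 6)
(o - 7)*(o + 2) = o^2 - 5*o - 14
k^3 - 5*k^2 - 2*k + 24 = (k - 4)*(k - 3)*(k + 2)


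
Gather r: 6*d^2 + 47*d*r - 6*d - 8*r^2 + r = 6*d^2 - 6*d - 8*r^2 + r*(47*d + 1)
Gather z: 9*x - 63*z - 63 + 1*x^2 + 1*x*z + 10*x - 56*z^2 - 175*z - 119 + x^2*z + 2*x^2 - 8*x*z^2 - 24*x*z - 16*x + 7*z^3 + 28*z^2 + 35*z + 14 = 3*x^2 + 3*x + 7*z^3 + z^2*(-8*x - 28) + z*(x^2 - 23*x - 203) - 168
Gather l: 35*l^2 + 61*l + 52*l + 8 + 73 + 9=35*l^2 + 113*l + 90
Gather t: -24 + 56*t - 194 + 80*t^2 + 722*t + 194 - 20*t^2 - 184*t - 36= 60*t^2 + 594*t - 60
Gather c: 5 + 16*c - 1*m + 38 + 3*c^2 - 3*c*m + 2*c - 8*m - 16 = 3*c^2 + c*(18 - 3*m) - 9*m + 27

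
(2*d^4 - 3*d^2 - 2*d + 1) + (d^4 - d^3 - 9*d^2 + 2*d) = 3*d^4 - d^3 - 12*d^2 + 1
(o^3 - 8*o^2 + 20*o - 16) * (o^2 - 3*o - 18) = o^5 - 11*o^4 + 26*o^3 + 68*o^2 - 312*o + 288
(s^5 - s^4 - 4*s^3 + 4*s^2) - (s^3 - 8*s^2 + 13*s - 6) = s^5 - s^4 - 5*s^3 + 12*s^2 - 13*s + 6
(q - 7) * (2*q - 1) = 2*q^2 - 15*q + 7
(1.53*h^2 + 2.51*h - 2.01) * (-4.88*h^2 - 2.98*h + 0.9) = -7.4664*h^4 - 16.8082*h^3 + 3.706*h^2 + 8.2488*h - 1.809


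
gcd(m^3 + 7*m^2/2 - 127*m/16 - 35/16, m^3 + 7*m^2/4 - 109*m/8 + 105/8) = m^2 + 13*m/4 - 35/4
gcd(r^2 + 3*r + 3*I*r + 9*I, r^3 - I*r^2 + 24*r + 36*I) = r + 3*I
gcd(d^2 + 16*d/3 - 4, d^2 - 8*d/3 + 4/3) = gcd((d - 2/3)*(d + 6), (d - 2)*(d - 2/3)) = d - 2/3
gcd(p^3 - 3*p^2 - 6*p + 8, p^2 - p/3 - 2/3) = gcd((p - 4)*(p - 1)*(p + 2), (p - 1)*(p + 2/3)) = p - 1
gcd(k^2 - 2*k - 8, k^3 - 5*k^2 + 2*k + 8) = k - 4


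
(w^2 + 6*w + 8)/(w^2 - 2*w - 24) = (w + 2)/(w - 6)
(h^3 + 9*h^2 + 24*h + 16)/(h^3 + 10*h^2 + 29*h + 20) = (h + 4)/(h + 5)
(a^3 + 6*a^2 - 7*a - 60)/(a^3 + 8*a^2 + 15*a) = (a^2 + a - 12)/(a*(a + 3))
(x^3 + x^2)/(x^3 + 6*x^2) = (x + 1)/(x + 6)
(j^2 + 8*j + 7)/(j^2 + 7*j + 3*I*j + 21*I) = (j + 1)/(j + 3*I)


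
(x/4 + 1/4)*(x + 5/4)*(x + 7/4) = x^3/4 + x^2 + 83*x/64 + 35/64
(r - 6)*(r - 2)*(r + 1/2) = r^3 - 15*r^2/2 + 8*r + 6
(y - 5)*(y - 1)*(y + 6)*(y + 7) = y^4 + 7*y^3 - 31*y^2 - 187*y + 210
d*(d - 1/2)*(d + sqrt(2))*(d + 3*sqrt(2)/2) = d^4 - d^3/2 + 5*sqrt(2)*d^3/2 - 5*sqrt(2)*d^2/4 + 3*d^2 - 3*d/2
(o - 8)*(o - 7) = o^2 - 15*o + 56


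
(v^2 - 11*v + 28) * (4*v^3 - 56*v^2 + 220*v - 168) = 4*v^5 - 100*v^4 + 948*v^3 - 4156*v^2 + 8008*v - 4704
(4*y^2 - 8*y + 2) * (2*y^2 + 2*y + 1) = 8*y^4 - 8*y^3 - 8*y^2 - 4*y + 2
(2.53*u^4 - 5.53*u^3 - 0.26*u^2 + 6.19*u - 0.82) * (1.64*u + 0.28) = 4.1492*u^5 - 8.3608*u^4 - 1.9748*u^3 + 10.0788*u^2 + 0.388400000000001*u - 0.2296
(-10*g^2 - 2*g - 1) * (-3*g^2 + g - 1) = 30*g^4 - 4*g^3 + 11*g^2 + g + 1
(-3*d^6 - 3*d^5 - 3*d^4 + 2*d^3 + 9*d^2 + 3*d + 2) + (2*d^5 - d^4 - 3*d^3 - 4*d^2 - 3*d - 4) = -3*d^6 - d^5 - 4*d^4 - d^3 + 5*d^2 - 2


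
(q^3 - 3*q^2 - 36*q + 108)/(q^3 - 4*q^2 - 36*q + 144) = (q - 3)/(q - 4)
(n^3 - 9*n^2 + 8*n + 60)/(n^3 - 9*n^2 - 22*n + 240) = (n^2 - 3*n - 10)/(n^2 - 3*n - 40)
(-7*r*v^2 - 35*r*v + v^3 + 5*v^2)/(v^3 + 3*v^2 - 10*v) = (-7*r + v)/(v - 2)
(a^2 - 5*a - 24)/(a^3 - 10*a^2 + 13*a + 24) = (a + 3)/(a^2 - 2*a - 3)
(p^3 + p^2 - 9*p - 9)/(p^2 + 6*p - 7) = (p^3 + p^2 - 9*p - 9)/(p^2 + 6*p - 7)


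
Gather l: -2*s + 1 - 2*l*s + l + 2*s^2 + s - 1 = l*(1 - 2*s) + 2*s^2 - s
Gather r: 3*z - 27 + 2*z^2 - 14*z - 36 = 2*z^2 - 11*z - 63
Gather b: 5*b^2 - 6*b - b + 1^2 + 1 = 5*b^2 - 7*b + 2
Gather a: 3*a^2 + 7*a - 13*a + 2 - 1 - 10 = 3*a^2 - 6*a - 9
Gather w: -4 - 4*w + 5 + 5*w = w + 1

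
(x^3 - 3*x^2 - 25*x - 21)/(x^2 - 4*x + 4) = (x^3 - 3*x^2 - 25*x - 21)/(x^2 - 4*x + 4)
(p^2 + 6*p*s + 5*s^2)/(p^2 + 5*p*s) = (p + s)/p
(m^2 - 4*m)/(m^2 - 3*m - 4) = m/(m + 1)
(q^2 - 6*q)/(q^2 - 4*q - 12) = q/(q + 2)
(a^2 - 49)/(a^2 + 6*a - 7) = (a - 7)/(a - 1)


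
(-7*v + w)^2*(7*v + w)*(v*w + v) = 343*v^4*w + 343*v^4 - 49*v^3*w^2 - 49*v^3*w - 7*v^2*w^3 - 7*v^2*w^2 + v*w^4 + v*w^3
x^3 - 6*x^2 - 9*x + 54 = (x - 6)*(x - 3)*(x + 3)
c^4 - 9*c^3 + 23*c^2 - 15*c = c*(c - 5)*(c - 3)*(c - 1)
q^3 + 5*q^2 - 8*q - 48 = (q - 3)*(q + 4)^2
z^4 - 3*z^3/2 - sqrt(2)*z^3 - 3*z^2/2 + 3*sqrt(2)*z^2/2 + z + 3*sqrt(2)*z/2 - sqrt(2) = (z - 2)*(z - 1/2)*(z + 1)*(z - sqrt(2))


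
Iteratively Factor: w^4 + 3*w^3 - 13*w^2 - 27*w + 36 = (w - 3)*(w^3 + 6*w^2 + 5*w - 12) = (w - 3)*(w + 4)*(w^2 + 2*w - 3) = (w - 3)*(w + 3)*(w + 4)*(w - 1)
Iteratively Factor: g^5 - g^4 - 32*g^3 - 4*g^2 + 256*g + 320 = (g - 4)*(g^4 + 3*g^3 - 20*g^2 - 84*g - 80) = (g - 4)*(g + 4)*(g^3 - g^2 - 16*g - 20) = (g - 4)*(g + 2)*(g + 4)*(g^2 - 3*g - 10) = (g - 4)*(g + 2)^2*(g + 4)*(g - 5)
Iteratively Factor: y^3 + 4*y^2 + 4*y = (y)*(y^2 + 4*y + 4) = y*(y + 2)*(y + 2)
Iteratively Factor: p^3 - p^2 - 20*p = (p)*(p^2 - p - 20) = p*(p - 5)*(p + 4)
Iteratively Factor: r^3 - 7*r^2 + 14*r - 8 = (r - 2)*(r^2 - 5*r + 4) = (r - 2)*(r - 1)*(r - 4)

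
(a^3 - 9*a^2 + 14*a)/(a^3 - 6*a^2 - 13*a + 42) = a/(a + 3)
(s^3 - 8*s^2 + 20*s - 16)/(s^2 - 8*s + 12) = (s^2 - 6*s + 8)/(s - 6)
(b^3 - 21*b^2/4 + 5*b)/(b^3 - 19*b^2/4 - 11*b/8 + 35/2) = 2*b*(4*b - 5)/(8*b^2 - 6*b - 35)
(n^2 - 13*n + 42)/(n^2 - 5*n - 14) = (n - 6)/(n + 2)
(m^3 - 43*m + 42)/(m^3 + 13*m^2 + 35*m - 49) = (m - 6)/(m + 7)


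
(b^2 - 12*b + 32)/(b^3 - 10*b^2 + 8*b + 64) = 1/(b + 2)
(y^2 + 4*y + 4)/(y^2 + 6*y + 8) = (y + 2)/(y + 4)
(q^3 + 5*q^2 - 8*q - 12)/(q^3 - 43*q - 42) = (q - 2)/(q - 7)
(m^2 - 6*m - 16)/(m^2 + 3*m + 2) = (m - 8)/(m + 1)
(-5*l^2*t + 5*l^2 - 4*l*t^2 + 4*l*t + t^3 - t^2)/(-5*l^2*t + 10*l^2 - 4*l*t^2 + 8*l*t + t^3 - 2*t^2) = (t - 1)/(t - 2)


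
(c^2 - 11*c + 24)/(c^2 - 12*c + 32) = (c - 3)/(c - 4)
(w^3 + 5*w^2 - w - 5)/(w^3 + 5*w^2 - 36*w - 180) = (w^2 - 1)/(w^2 - 36)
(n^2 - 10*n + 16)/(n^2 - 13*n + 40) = (n - 2)/(n - 5)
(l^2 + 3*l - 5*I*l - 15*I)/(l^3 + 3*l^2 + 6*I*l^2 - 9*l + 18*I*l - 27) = (l - 5*I)/(l^2 + 6*I*l - 9)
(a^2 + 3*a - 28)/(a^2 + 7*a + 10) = (a^2 + 3*a - 28)/(a^2 + 7*a + 10)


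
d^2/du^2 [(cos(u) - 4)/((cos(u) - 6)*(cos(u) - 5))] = (5*(1 - cos(u)^2)^2 - cos(u)^5 + 50*cos(u)^3 - 340*cos(u)^2 + 504*cos(u) - 73)/((cos(u) - 6)^3*(cos(u) - 5)^3)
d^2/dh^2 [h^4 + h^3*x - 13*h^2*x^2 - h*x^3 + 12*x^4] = 12*h^2 + 6*h*x - 26*x^2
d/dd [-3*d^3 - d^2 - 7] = d*(-9*d - 2)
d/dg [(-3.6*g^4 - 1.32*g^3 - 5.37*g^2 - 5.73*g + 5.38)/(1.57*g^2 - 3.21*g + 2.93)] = (-11.304*g^5 + 32.5956*g^4 - 33.7176*g^3 + 14.631*g^2 - 48.3614*g + 0.480899999999998)/(2.4649*g^4 - 10.0794*g^3 + 19.5043*g^2 - 18.8106*g + 8.5849)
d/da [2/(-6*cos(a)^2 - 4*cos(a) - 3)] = -8*(3*cos(a) + 1)*sin(a)/(6*cos(a)^2 + 4*cos(a) + 3)^2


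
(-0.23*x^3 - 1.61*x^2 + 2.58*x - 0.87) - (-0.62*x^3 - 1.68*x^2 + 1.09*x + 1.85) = 0.39*x^3 + 0.0699999999999998*x^2 + 1.49*x - 2.72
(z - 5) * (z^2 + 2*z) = z^3 - 3*z^2 - 10*z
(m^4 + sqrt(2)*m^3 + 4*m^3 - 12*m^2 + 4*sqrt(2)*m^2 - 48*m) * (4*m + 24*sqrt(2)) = 4*m^5 + 16*m^4 + 28*sqrt(2)*m^4 + 112*sqrt(2)*m^3 - 288*sqrt(2)*m^2 - 1152*sqrt(2)*m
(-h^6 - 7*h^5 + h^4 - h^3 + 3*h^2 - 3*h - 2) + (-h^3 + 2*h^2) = -h^6 - 7*h^5 + h^4 - 2*h^3 + 5*h^2 - 3*h - 2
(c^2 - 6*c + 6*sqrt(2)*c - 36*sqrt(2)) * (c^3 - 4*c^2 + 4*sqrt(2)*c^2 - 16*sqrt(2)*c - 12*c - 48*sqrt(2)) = c^5 - 10*c^4 + 10*sqrt(2)*c^4 - 100*sqrt(2)*c^3 + 60*c^3 - 408*c^2 + 120*sqrt(2)*c^2 + 576*c + 720*sqrt(2)*c + 3456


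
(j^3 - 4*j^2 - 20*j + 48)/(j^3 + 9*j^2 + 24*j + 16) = (j^2 - 8*j + 12)/(j^2 + 5*j + 4)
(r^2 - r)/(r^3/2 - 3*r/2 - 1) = 2*r*(1 - r)/(-r^3 + 3*r + 2)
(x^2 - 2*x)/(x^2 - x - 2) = x/(x + 1)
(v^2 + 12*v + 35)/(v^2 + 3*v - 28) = (v + 5)/(v - 4)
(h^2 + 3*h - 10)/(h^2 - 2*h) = (h + 5)/h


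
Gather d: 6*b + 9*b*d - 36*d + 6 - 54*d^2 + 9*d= 6*b - 54*d^2 + d*(9*b - 27) + 6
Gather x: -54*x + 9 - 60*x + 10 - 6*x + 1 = 20 - 120*x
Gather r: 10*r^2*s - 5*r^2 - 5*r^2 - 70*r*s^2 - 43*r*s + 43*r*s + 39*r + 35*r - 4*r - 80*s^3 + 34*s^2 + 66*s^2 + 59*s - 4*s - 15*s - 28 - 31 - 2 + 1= r^2*(10*s - 10) + r*(70 - 70*s^2) - 80*s^3 + 100*s^2 + 40*s - 60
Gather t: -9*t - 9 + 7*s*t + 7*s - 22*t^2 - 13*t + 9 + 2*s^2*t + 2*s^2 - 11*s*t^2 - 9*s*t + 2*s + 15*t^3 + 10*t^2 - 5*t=2*s^2 + 9*s + 15*t^3 + t^2*(-11*s - 12) + t*(2*s^2 - 2*s - 27)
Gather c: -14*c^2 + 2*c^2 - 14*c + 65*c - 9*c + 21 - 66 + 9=-12*c^2 + 42*c - 36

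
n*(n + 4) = n^2 + 4*n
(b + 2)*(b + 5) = b^2 + 7*b + 10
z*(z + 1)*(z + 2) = z^3 + 3*z^2 + 2*z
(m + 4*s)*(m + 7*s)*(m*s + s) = m^3*s + 11*m^2*s^2 + m^2*s + 28*m*s^3 + 11*m*s^2 + 28*s^3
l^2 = l^2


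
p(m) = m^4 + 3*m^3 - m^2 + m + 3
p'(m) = 4*m^3 + 9*m^2 - 2*m + 1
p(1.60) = 20.88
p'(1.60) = 37.22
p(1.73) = 26.23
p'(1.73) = 45.19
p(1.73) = 26.23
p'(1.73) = 45.19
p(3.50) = 272.94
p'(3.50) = 275.75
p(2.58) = 94.75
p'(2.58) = 124.44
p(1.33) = 12.75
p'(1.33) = 23.67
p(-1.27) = -3.43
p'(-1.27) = 9.86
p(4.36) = 598.36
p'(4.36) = 494.89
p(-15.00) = 40263.00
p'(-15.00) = -11444.00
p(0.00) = 3.00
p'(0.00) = 1.00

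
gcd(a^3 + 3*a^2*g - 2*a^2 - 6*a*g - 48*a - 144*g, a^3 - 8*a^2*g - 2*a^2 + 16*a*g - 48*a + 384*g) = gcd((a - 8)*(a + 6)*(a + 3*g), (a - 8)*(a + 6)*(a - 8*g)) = a^2 - 2*a - 48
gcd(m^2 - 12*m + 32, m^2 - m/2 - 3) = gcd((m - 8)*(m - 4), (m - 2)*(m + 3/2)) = 1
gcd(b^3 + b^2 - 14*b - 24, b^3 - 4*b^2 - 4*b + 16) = b^2 - 2*b - 8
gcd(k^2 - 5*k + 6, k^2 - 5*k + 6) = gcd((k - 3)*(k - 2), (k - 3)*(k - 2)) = k^2 - 5*k + 6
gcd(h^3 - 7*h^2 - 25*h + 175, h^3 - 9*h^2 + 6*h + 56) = h - 7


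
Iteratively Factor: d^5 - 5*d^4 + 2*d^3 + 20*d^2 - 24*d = (d - 3)*(d^4 - 2*d^3 - 4*d^2 + 8*d) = d*(d - 3)*(d^3 - 2*d^2 - 4*d + 8) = d*(d - 3)*(d - 2)*(d^2 - 4) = d*(d - 3)*(d - 2)*(d + 2)*(d - 2)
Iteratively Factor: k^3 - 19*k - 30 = (k + 2)*(k^2 - 2*k - 15) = (k - 5)*(k + 2)*(k + 3)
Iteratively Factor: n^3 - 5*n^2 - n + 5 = (n - 5)*(n^2 - 1) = (n - 5)*(n + 1)*(n - 1)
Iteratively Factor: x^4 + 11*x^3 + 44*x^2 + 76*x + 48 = (x + 2)*(x^3 + 9*x^2 + 26*x + 24) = (x + 2)^2*(x^2 + 7*x + 12) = (x + 2)^2*(x + 4)*(x + 3)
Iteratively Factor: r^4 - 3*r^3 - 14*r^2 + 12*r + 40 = (r - 2)*(r^3 - r^2 - 16*r - 20) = (r - 5)*(r - 2)*(r^2 + 4*r + 4) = (r - 5)*(r - 2)*(r + 2)*(r + 2)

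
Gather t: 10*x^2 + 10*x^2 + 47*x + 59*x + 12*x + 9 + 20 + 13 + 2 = 20*x^2 + 118*x + 44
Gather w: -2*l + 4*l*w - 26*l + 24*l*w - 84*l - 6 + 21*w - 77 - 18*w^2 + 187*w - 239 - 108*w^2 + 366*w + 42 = -112*l - 126*w^2 + w*(28*l + 574) - 280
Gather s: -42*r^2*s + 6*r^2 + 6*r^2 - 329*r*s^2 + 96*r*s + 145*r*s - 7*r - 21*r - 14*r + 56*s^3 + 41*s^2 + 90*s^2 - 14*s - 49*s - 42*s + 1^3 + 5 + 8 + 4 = 12*r^2 - 42*r + 56*s^3 + s^2*(131 - 329*r) + s*(-42*r^2 + 241*r - 105) + 18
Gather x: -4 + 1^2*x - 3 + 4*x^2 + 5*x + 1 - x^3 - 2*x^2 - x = -x^3 + 2*x^2 + 5*x - 6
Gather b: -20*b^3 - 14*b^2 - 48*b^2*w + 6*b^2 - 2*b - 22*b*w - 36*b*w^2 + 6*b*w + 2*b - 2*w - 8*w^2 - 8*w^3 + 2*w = -20*b^3 + b^2*(-48*w - 8) + b*(-36*w^2 - 16*w) - 8*w^3 - 8*w^2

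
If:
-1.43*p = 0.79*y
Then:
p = -0.552447552447552*y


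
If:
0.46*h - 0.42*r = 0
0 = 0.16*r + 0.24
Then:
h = -1.37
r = -1.50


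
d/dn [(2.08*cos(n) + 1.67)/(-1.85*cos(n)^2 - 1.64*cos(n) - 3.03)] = (-3.848*cos(n)^2 - 6.179*cos(n) + 3.5636)*sin(n)/(3.4225*cos(n)^4 + 6.068*cos(n)^3 + 13.9006*cos(n)^2 + 9.9384*cos(n) + 9.1809)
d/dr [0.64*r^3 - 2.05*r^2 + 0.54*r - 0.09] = 1.92*r^2 - 4.1*r + 0.54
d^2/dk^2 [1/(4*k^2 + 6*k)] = (-2*k*(2*k + 3) + (4*k + 3)^2)/(k^3*(2*k + 3)^3)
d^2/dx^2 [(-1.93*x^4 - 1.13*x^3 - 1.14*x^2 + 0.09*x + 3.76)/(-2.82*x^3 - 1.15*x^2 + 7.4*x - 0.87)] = (96.4576219999997*x^6 + 10.234572*x^5 + 394.612098*x^4 - 296.155604*x^3 + 410.632896*x^2 + 253.006356*x - 403.704548)/(22.425768*x^9 + 27.43578*x^8 - 165.35493*x^7 - 121.712561*x^6 + 450.83856*x^5 + 83.442765*x^4 - 443.242826*x^3 + 145.534905*x^2 - 16.80318*x + 0.658503)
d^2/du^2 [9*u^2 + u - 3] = 18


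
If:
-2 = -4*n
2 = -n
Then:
No Solution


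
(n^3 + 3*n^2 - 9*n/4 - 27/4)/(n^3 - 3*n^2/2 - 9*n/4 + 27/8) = 2*(n + 3)/(2*n - 3)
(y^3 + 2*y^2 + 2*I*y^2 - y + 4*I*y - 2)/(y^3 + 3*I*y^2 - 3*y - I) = (y + 2)/(y + I)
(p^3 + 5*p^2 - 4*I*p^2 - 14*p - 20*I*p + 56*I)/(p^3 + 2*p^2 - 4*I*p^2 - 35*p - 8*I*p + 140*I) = (p - 2)/(p - 5)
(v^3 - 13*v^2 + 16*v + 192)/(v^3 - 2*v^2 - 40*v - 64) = (v^2 - 5*v - 24)/(v^2 + 6*v + 8)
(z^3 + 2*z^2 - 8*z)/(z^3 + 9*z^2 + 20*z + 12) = z*(z^2 + 2*z - 8)/(z^3 + 9*z^2 + 20*z + 12)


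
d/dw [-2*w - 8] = -2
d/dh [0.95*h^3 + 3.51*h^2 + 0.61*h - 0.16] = 2.85*h^2 + 7.02*h + 0.61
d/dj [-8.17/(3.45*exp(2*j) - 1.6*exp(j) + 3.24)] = (56.373*exp(j) - 13.072)*exp(j)/(3.45*exp(2*j) - 1.6*exp(j) + 3.24)^2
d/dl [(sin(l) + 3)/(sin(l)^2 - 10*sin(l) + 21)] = (-6*sin(l) + cos(l)^2 + 50)*cos(l)/(sin(l)^2 - 10*sin(l) + 21)^2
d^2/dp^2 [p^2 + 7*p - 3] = 2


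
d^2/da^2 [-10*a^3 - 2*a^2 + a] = -60*a - 4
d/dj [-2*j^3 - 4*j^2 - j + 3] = -6*j^2 - 8*j - 1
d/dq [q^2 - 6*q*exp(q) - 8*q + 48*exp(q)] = -6*q*exp(q) + 2*q + 42*exp(q) - 8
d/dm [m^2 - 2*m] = 2*m - 2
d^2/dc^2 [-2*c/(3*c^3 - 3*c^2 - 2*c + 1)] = 4*(-c*(-9*c^2 + 6*c + 2)^2 + (9*c^2 + 3*c*(3*c - 1) - 6*c - 2)*(3*c^3 - 3*c^2 - 2*c + 1))/(3*c^3 - 3*c^2 - 2*c + 1)^3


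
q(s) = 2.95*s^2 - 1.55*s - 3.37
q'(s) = 5.9*s - 1.55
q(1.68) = 2.35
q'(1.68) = 8.36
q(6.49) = 110.82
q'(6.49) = 36.74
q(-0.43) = -2.16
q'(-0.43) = -4.09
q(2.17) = 7.16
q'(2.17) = 11.25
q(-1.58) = 6.44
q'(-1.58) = -10.87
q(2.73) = 14.38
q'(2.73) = 14.56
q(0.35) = -3.55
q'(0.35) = 0.52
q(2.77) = 14.97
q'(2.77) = 14.79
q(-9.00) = 249.53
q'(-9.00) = -54.65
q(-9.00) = 249.53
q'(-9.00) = -54.65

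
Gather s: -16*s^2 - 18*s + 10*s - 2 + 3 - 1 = -16*s^2 - 8*s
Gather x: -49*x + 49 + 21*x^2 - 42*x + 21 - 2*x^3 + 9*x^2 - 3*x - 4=-2*x^3 + 30*x^2 - 94*x + 66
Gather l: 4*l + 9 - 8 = 4*l + 1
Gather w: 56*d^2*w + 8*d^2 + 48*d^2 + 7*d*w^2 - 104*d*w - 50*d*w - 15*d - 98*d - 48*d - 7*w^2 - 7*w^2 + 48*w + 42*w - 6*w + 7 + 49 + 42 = 56*d^2 - 161*d + w^2*(7*d - 14) + w*(56*d^2 - 154*d + 84) + 98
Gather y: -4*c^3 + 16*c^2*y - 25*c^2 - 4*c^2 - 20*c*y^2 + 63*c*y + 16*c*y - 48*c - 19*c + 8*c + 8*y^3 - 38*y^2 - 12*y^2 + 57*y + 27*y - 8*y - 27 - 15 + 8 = -4*c^3 - 29*c^2 - 59*c + 8*y^3 + y^2*(-20*c - 50) + y*(16*c^2 + 79*c + 76) - 34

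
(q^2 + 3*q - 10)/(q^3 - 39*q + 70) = (q + 5)/(q^2 + 2*q - 35)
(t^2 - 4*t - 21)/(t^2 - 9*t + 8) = (t^2 - 4*t - 21)/(t^2 - 9*t + 8)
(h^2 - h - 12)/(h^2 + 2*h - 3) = (h - 4)/(h - 1)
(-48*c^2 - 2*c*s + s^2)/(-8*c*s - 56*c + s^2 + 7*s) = (6*c + s)/(s + 7)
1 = 1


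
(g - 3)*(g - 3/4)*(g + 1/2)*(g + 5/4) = g^4 - 2*g^3 - 59*g^2/16 + 51*g/32 + 45/32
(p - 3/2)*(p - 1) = p^2 - 5*p/2 + 3/2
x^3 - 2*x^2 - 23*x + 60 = (x - 4)*(x - 3)*(x + 5)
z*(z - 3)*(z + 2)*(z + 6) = z^4 + 5*z^3 - 12*z^2 - 36*z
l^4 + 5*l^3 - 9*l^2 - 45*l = l*(l - 3)*(l + 3)*(l + 5)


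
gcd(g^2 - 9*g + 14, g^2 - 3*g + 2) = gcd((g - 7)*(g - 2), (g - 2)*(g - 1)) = g - 2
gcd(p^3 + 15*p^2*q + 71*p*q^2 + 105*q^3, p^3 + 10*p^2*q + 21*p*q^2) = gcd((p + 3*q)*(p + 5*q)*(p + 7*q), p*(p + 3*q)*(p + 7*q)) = p^2 + 10*p*q + 21*q^2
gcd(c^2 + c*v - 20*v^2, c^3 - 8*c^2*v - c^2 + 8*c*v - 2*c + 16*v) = 1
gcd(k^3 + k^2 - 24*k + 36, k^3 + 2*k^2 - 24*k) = k + 6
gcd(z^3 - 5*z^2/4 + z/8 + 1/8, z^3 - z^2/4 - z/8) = z^2 - z/4 - 1/8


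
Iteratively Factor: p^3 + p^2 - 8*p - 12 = (p - 3)*(p^2 + 4*p + 4) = (p - 3)*(p + 2)*(p + 2)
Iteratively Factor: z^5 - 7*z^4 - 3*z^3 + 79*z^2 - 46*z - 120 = (z + 3)*(z^4 - 10*z^3 + 27*z^2 - 2*z - 40) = (z - 2)*(z + 3)*(z^3 - 8*z^2 + 11*z + 20) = (z - 5)*(z - 2)*(z + 3)*(z^2 - 3*z - 4) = (z - 5)*(z - 4)*(z - 2)*(z + 3)*(z + 1)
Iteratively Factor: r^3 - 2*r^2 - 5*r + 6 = (r - 1)*(r^2 - r - 6) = (r - 1)*(r + 2)*(r - 3)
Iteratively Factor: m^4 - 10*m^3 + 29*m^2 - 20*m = (m)*(m^3 - 10*m^2 + 29*m - 20) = m*(m - 1)*(m^2 - 9*m + 20) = m*(m - 4)*(m - 1)*(m - 5)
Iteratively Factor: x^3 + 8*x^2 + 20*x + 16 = (x + 2)*(x^2 + 6*x + 8) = (x + 2)*(x + 4)*(x + 2)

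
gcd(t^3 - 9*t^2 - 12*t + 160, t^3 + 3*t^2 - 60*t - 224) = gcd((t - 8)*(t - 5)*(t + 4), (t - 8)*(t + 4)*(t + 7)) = t^2 - 4*t - 32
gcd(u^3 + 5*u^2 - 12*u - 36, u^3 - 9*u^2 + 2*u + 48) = u^2 - u - 6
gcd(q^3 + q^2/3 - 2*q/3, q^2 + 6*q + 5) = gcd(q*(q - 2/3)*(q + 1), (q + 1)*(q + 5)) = q + 1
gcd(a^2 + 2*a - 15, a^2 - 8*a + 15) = a - 3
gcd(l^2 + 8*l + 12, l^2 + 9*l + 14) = l + 2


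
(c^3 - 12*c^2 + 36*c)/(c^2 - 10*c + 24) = c*(c - 6)/(c - 4)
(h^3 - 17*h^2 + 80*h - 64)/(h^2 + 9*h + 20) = (h^3 - 17*h^2 + 80*h - 64)/(h^2 + 9*h + 20)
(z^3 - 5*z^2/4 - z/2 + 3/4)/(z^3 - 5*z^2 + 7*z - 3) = (z + 3/4)/(z - 3)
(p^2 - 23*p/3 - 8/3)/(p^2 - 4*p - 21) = (-3*p^2 + 23*p + 8)/(3*(-p^2 + 4*p + 21))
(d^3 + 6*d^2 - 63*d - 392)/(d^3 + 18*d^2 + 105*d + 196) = (d - 8)/(d + 4)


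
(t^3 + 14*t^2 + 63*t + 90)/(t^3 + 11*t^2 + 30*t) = (t + 3)/t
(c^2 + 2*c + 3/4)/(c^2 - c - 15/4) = (2*c + 1)/(2*c - 5)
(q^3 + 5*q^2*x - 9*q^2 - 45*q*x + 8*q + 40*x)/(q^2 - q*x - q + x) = (-q^2 - 5*q*x + 8*q + 40*x)/(-q + x)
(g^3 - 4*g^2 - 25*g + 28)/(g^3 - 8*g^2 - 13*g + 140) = (g - 1)/(g - 5)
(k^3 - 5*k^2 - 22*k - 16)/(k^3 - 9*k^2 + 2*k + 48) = (k + 1)/(k - 3)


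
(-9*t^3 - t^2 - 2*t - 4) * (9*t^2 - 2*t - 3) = -81*t^5 + 9*t^4 + 11*t^3 - 29*t^2 + 14*t + 12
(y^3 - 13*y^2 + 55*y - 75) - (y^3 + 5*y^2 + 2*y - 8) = -18*y^2 + 53*y - 67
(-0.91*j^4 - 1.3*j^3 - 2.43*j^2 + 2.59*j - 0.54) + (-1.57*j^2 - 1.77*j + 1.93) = -0.91*j^4 - 1.3*j^3 - 4.0*j^2 + 0.82*j + 1.39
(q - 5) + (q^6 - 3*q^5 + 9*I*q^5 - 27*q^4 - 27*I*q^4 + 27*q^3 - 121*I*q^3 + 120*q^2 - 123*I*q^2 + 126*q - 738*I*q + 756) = q^6 - 3*q^5 + 9*I*q^5 - 27*q^4 - 27*I*q^4 + 27*q^3 - 121*I*q^3 + 120*q^2 - 123*I*q^2 + 127*q - 738*I*q + 751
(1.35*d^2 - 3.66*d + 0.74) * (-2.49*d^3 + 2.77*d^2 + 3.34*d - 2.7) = -3.3615*d^5 + 12.8529*d^4 - 7.4718*d^3 - 13.8196*d^2 + 12.3536*d - 1.998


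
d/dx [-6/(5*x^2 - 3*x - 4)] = 6*(10*x - 3)/(-5*x^2 + 3*x + 4)^2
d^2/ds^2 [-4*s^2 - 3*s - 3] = -8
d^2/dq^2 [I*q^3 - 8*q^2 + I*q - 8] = 6*I*q - 16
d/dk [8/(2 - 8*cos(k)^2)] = -32*sin(k)*cos(k)/(4*cos(k)^2 - 1)^2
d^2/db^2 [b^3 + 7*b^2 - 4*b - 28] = 6*b + 14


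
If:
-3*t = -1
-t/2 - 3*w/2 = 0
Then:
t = 1/3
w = -1/9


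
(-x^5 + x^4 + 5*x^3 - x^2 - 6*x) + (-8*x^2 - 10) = -x^5 + x^4 + 5*x^3 - 9*x^2 - 6*x - 10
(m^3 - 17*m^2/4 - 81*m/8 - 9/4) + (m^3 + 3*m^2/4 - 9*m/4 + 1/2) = 2*m^3 - 7*m^2/2 - 99*m/8 - 7/4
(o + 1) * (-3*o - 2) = -3*o^2 - 5*o - 2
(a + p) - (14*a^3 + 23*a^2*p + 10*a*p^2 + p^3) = -14*a^3 - 23*a^2*p - 10*a*p^2 + a - p^3 + p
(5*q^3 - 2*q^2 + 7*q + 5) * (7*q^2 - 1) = 35*q^5 - 14*q^4 + 44*q^3 + 37*q^2 - 7*q - 5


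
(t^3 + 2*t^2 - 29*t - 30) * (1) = t^3 + 2*t^2 - 29*t - 30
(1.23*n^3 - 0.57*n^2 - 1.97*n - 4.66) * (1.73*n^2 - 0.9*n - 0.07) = 2.1279*n^5 - 2.0931*n^4 - 2.9812*n^3 - 6.2489*n^2 + 4.3319*n + 0.3262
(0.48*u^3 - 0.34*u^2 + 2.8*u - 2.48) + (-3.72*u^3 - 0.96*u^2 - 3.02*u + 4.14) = -3.24*u^3 - 1.3*u^2 - 0.22*u + 1.66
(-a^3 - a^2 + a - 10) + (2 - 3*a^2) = -a^3 - 4*a^2 + a - 8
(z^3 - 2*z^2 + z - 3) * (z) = z^4 - 2*z^3 + z^2 - 3*z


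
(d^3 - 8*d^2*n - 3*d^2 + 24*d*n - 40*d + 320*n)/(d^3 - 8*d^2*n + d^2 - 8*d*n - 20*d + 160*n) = (d - 8)/(d - 4)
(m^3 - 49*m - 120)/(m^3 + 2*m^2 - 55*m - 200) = (m + 3)/(m + 5)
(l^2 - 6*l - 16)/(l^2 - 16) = (l^2 - 6*l - 16)/(l^2 - 16)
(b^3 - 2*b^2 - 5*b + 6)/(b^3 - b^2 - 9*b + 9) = (b + 2)/(b + 3)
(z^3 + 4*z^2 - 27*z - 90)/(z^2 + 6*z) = z - 2 - 15/z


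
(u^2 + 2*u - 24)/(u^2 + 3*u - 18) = (u - 4)/(u - 3)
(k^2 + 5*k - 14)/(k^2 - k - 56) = (k - 2)/(k - 8)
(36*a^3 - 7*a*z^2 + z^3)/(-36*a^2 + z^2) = (-6*a^2 - a*z + z^2)/(6*a + z)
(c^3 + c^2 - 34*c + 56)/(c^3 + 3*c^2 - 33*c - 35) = (c^2 - 6*c + 8)/(c^2 - 4*c - 5)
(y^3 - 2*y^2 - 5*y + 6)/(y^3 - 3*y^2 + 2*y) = (y^2 - y - 6)/(y*(y - 2))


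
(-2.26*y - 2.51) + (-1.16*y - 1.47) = -3.42*y - 3.98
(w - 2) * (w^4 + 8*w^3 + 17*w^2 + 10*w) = w^5 + 6*w^4 + w^3 - 24*w^2 - 20*w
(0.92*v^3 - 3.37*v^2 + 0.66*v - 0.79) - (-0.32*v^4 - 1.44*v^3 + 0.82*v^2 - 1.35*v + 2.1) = 0.32*v^4 + 2.36*v^3 - 4.19*v^2 + 2.01*v - 2.89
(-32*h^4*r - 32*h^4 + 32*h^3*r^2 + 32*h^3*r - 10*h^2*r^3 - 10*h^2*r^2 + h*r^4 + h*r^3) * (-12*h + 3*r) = 384*h^5*r + 384*h^5 - 480*h^4*r^2 - 480*h^4*r + 216*h^3*r^3 + 216*h^3*r^2 - 42*h^2*r^4 - 42*h^2*r^3 + 3*h*r^5 + 3*h*r^4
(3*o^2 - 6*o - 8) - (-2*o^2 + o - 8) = 5*o^2 - 7*o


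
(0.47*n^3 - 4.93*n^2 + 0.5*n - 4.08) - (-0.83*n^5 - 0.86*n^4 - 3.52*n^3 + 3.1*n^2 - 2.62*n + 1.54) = 0.83*n^5 + 0.86*n^4 + 3.99*n^3 - 8.03*n^2 + 3.12*n - 5.62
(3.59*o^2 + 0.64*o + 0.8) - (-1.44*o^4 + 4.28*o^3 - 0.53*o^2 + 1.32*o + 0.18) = 1.44*o^4 - 4.28*o^3 + 4.12*o^2 - 0.68*o + 0.62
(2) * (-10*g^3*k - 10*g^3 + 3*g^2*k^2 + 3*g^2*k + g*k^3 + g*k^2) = -20*g^3*k - 20*g^3 + 6*g^2*k^2 + 6*g^2*k + 2*g*k^3 + 2*g*k^2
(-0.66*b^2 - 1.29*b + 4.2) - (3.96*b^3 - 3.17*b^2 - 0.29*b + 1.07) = -3.96*b^3 + 2.51*b^2 - 1.0*b + 3.13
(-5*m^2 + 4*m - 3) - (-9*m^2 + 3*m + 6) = 4*m^2 + m - 9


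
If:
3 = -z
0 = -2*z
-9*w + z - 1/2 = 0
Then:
No Solution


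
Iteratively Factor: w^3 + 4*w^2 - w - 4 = (w + 1)*(w^2 + 3*w - 4) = (w - 1)*(w + 1)*(w + 4)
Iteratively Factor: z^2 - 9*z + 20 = (z - 4)*(z - 5)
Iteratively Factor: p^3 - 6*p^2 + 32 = (p - 4)*(p^2 - 2*p - 8) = (p - 4)^2*(p + 2)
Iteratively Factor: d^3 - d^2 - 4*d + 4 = (d + 2)*(d^2 - 3*d + 2) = (d - 2)*(d + 2)*(d - 1)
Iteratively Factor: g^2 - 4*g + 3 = (g - 3)*(g - 1)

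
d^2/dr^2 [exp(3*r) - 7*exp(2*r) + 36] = (9*exp(r) - 28)*exp(2*r)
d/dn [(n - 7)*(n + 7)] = 2*n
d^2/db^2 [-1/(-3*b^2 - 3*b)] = 2*(-b*(b + 1) + (2*b + 1)^2)/(3*b^3*(b + 1)^3)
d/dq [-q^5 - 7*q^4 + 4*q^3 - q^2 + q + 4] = -5*q^4 - 28*q^3 + 12*q^2 - 2*q + 1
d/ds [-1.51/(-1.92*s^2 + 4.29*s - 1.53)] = (6.4779 - 5.7984*s)/(1.92*s^2 - 4.29*s + 1.53)^2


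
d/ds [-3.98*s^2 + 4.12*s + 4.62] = 4.12 - 7.96*s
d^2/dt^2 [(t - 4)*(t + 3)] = 2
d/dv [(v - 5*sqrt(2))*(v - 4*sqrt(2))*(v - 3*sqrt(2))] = 3*v^2 - 24*sqrt(2)*v + 94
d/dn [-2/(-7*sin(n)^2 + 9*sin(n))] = 2*(9 - 14*sin(n))*cos(n)/((7*sin(n) - 9)^2*sin(n)^2)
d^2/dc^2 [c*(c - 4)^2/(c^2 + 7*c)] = 242/(c^3 + 21*c^2 + 147*c + 343)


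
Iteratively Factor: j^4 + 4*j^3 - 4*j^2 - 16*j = (j)*(j^3 + 4*j^2 - 4*j - 16) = j*(j - 2)*(j^2 + 6*j + 8) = j*(j - 2)*(j + 2)*(j + 4)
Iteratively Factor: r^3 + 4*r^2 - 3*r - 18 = (r + 3)*(r^2 + r - 6) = (r - 2)*(r + 3)*(r + 3)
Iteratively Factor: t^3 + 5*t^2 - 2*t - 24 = (t + 4)*(t^2 + t - 6) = (t + 3)*(t + 4)*(t - 2)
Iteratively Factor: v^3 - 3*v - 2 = (v + 1)*(v^2 - v - 2) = (v - 2)*(v + 1)*(v + 1)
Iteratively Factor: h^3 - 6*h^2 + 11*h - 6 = (h - 1)*(h^2 - 5*h + 6) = (h - 2)*(h - 1)*(h - 3)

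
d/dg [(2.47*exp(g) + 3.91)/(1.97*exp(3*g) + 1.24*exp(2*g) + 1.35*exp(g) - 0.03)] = (-(2.47*exp(g) + 3.91)*(5.91*exp(2*g) + 2.48*exp(g) + 1.35) + 4.8659*exp(3*g) + 3.0628*exp(2*g) + 3.3345*exp(g) - 0.0741)*exp(g)/(1.97*exp(3*g) + 1.24*exp(2*g) + 1.35*exp(g) - 0.03)^2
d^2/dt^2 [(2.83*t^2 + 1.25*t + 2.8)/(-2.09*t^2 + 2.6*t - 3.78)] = (-41.67669*t^3 + 60.761316*t^2 + 150.5427*t - 99.057224)/(9.129329*t^6 - 34.07118*t^5 + 91.919454*t^4 - 140.81912*t^3 + 166.246668*t^2 - 111.44952*t + 54.010152)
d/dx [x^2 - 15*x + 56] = 2*x - 15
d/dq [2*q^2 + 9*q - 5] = 4*q + 9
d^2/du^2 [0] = 0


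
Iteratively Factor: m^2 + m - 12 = (m - 3)*(m + 4)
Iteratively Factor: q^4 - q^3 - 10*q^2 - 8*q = (q + 1)*(q^3 - 2*q^2 - 8*q) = (q - 4)*(q + 1)*(q^2 + 2*q) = (q - 4)*(q + 1)*(q + 2)*(q)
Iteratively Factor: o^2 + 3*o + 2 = (o + 1)*(o + 2)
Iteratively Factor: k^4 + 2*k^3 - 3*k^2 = (k)*(k^3 + 2*k^2 - 3*k) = k*(k - 1)*(k^2 + 3*k) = k*(k - 1)*(k + 3)*(k)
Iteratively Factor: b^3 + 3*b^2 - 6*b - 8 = (b - 2)*(b^2 + 5*b + 4) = (b - 2)*(b + 4)*(b + 1)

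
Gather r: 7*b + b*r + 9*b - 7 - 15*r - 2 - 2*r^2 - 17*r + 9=16*b - 2*r^2 + r*(b - 32)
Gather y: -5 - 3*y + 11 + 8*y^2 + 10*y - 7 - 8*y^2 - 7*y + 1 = 0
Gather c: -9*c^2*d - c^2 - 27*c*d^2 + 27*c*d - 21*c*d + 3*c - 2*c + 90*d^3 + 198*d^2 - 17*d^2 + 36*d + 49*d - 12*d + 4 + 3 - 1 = c^2*(-9*d - 1) + c*(-27*d^2 + 6*d + 1) + 90*d^3 + 181*d^2 + 73*d + 6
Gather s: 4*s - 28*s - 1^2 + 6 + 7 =12 - 24*s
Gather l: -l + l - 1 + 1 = 0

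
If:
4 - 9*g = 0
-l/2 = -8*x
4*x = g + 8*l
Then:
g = 4/9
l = -16/279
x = -1/279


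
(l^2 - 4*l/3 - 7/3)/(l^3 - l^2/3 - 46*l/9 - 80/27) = 9*(-3*l^2 + 4*l + 7)/(-27*l^3 + 9*l^2 + 138*l + 80)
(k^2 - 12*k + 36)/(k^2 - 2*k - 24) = (k - 6)/(k + 4)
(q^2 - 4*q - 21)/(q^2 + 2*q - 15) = (q^2 - 4*q - 21)/(q^2 + 2*q - 15)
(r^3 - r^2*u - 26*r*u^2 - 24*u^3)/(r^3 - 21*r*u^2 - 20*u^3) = (r - 6*u)/(r - 5*u)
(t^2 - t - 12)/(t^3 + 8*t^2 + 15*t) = (t - 4)/(t*(t + 5))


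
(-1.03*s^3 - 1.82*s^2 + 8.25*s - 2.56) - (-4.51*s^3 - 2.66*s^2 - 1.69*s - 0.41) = 3.48*s^3 + 0.84*s^2 + 9.94*s - 2.15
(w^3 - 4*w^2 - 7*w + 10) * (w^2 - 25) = w^5 - 4*w^4 - 32*w^3 + 110*w^2 + 175*w - 250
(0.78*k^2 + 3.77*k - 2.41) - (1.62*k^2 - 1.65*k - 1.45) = -0.84*k^2 + 5.42*k - 0.96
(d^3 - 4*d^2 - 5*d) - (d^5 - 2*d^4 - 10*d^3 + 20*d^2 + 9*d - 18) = -d^5 + 2*d^4 + 11*d^3 - 24*d^2 - 14*d + 18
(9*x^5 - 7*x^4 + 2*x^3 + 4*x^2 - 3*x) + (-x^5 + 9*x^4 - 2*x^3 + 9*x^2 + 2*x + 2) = 8*x^5 + 2*x^4 + 13*x^2 - x + 2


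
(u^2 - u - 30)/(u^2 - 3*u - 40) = (u - 6)/(u - 8)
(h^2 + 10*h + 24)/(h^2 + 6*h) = (h + 4)/h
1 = 1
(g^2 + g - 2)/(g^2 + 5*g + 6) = (g - 1)/(g + 3)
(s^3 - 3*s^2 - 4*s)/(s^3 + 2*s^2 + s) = (s - 4)/(s + 1)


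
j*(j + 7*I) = j^2 + 7*I*j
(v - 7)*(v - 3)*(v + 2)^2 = v^4 - 6*v^3 - 15*v^2 + 44*v + 84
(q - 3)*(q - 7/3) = q^2 - 16*q/3 + 7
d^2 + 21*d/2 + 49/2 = (d + 7/2)*(d + 7)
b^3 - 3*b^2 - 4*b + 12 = (b - 3)*(b - 2)*(b + 2)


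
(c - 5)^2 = c^2 - 10*c + 25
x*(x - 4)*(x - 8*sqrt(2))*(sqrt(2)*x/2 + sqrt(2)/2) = sqrt(2)*x^4/2 - 8*x^3 - 3*sqrt(2)*x^3/2 - 2*sqrt(2)*x^2 + 24*x^2 + 32*x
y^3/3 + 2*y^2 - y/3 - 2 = (y/3 + 1/3)*(y - 1)*(y + 6)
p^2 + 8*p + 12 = (p + 2)*(p + 6)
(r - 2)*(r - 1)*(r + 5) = r^3 + 2*r^2 - 13*r + 10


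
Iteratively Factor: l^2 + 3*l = (l)*(l + 3)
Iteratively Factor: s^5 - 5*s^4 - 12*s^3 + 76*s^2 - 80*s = (s - 2)*(s^4 - 3*s^3 - 18*s^2 + 40*s) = s*(s - 2)*(s^3 - 3*s^2 - 18*s + 40) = s*(s - 2)*(s + 4)*(s^2 - 7*s + 10) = s*(s - 2)^2*(s + 4)*(s - 5)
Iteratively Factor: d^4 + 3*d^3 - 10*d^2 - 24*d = (d - 3)*(d^3 + 6*d^2 + 8*d) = (d - 3)*(d + 4)*(d^2 + 2*d) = (d - 3)*(d + 2)*(d + 4)*(d)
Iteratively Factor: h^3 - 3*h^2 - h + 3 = (h + 1)*(h^2 - 4*h + 3) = (h - 1)*(h + 1)*(h - 3)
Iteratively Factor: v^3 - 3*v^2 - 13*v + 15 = (v + 3)*(v^2 - 6*v + 5) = (v - 5)*(v + 3)*(v - 1)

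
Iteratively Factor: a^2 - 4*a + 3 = (a - 3)*(a - 1)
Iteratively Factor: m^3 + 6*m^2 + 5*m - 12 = (m + 3)*(m^2 + 3*m - 4) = (m - 1)*(m + 3)*(m + 4)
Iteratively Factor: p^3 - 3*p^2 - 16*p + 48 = (p - 3)*(p^2 - 16) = (p - 4)*(p - 3)*(p + 4)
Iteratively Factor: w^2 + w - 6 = (w + 3)*(w - 2)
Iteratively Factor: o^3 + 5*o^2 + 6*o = (o + 3)*(o^2 + 2*o) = (o + 2)*(o + 3)*(o)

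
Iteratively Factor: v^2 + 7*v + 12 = (v + 3)*(v + 4)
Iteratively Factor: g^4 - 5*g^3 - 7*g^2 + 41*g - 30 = (g - 5)*(g^3 - 7*g + 6) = (g - 5)*(g - 2)*(g^2 + 2*g - 3) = (g - 5)*(g - 2)*(g - 1)*(g + 3)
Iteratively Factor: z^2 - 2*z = (z)*(z - 2)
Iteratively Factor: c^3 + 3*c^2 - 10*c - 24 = (c + 2)*(c^2 + c - 12) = (c + 2)*(c + 4)*(c - 3)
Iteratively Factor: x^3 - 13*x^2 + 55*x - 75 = (x - 5)*(x^2 - 8*x + 15) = (x - 5)*(x - 3)*(x - 5)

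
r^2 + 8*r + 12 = (r + 2)*(r + 6)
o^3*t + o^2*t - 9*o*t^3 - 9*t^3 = (o - 3*t)*(o + 3*t)*(o*t + t)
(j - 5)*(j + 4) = j^2 - j - 20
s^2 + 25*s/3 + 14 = (s + 7/3)*(s + 6)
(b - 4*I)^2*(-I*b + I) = -I*b^3 - 8*b^2 + I*b^2 + 8*b + 16*I*b - 16*I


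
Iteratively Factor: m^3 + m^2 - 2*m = (m)*(m^2 + m - 2) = m*(m + 2)*(m - 1)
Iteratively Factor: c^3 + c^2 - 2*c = (c)*(c^2 + c - 2) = c*(c - 1)*(c + 2)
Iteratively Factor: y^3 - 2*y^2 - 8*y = (y - 4)*(y^2 + 2*y) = y*(y - 4)*(y + 2)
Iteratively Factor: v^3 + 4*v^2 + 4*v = (v + 2)*(v^2 + 2*v) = v*(v + 2)*(v + 2)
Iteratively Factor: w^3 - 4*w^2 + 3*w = (w)*(w^2 - 4*w + 3) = w*(w - 3)*(w - 1)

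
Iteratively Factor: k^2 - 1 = (k + 1)*(k - 1)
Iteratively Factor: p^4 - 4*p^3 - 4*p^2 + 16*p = (p)*(p^3 - 4*p^2 - 4*p + 16) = p*(p - 2)*(p^2 - 2*p - 8) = p*(p - 4)*(p - 2)*(p + 2)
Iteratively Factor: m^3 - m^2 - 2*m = (m - 2)*(m^2 + m) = (m - 2)*(m + 1)*(m)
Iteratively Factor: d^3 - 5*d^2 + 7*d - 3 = (d - 3)*(d^2 - 2*d + 1) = (d - 3)*(d - 1)*(d - 1)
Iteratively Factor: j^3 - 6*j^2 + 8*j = (j - 2)*(j^2 - 4*j) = j*(j - 2)*(j - 4)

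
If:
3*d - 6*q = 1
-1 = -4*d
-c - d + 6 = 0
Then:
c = 23/4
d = 1/4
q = -1/24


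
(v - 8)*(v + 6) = v^2 - 2*v - 48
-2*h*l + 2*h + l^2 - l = (-2*h + l)*(l - 1)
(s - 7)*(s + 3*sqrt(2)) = s^2 - 7*s + 3*sqrt(2)*s - 21*sqrt(2)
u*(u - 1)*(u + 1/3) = u^3 - 2*u^2/3 - u/3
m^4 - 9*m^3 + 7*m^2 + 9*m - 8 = (m - 8)*(m - 1)^2*(m + 1)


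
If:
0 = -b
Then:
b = 0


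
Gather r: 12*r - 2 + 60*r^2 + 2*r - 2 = 60*r^2 + 14*r - 4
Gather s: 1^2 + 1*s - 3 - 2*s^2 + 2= -2*s^2 + s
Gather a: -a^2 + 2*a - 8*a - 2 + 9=-a^2 - 6*a + 7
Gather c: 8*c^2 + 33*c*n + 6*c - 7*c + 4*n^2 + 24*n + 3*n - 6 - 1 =8*c^2 + c*(33*n - 1) + 4*n^2 + 27*n - 7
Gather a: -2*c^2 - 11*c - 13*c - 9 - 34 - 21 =-2*c^2 - 24*c - 64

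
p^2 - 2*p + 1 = (p - 1)^2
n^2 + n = n*(n + 1)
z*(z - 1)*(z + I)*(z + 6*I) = z^4 - z^3 + 7*I*z^3 - 6*z^2 - 7*I*z^2 + 6*z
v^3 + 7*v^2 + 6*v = v*(v + 1)*(v + 6)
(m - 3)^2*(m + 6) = m^3 - 27*m + 54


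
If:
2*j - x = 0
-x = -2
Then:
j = 1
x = 2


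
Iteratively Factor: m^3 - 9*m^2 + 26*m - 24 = (m - 3)*(m^2 - 6*m + 8) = (m - 3)*(m - 2)*(m - 4)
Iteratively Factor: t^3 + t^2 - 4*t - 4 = (t + 1)*(t^2 - 4) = (t - 2)*(t + 1)*(t + 2)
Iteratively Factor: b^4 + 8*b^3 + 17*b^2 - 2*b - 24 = (b + 4)*(b^3 + 4*b^2 + b - 6) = (b + 3)*(b + 4)*(b^2 + b - 2) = (b + 2)*(b + 3)*(b + 4)*(b - 1)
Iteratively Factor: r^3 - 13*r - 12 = (r + 3)*(r^2 - 3*r - 4) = (r - 4)*(r + 3)*(r + 1)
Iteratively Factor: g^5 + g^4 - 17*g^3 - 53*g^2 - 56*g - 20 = (g + 2)*(g^4 - g^3 - 15*g^2 - 23*g - 10) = (g - 5)*(g + 2)*(g^3 + 4*g^2 + 5*g + 2) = (g - 5)*(g + 1)*(g + 2)*(g^2 + 3*g + 2) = (g - 5)*(g + 1)*(g + 2)^2*(g + 1)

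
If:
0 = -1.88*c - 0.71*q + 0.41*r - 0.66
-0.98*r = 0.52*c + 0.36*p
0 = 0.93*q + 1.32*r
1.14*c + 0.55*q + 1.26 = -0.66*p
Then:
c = 0.02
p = -1.36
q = -0.70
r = 0.49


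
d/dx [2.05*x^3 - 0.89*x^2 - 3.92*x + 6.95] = 6.15*x^2 - 1.78*x - 3.92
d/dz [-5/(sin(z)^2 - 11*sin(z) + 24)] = 5*(2*sin(z) - 11)*cos(z)/(sin(z)^2 - 11*sin(z) + 24)^2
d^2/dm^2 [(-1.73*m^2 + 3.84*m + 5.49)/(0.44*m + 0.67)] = -1.69153/(0.085184*m^3 + 0.389136*m^2 + 0.592548*m + 0.300763)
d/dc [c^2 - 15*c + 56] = 2*c - 15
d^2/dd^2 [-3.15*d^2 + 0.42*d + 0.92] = -6.30000000000000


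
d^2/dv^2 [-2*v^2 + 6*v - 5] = -4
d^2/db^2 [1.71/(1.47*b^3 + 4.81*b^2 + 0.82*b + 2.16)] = (-(15.0822*b + 16.4502)*(1.47*b^3 + 4.81*b^2 + 0.82*b + 2.16) + 1.71*(4.41*b^2 + 9.62*b + 0.82)*(8.82*b^2 + 19.24*b + 1.64))/(1.47*b^3 + 4.81*b^2 + 0.82*b + 2.16)^3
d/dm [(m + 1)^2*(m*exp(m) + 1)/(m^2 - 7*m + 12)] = (m + 1)*(-(m + 1)*(2*m - 7)*(m*exp(m) + 1) + (m^2 - 7*m + 12)*(2*m*exp(m) + (m + 1)^2*exp(m) + 2))/(m^2 - 7*m + 12)^2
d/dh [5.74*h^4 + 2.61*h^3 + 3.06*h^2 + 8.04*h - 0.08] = 22.96*h^3 + 7.83*h^2 + 6.12*h + 8.04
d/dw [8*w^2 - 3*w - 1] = 16*w - 3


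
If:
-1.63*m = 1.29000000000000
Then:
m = -0.79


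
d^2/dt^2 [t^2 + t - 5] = 2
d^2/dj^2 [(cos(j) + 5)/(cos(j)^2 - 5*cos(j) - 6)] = (9*sin(j)^4*cos(j) + 25*sin(j)^4 - 235*sin(j)^2 - 125*cos(j)/4 - 33*cos(3*j)/4 - cos(5*j)/2 - 40)/(sin(j)^2 + 5*cos(j) + 5)^3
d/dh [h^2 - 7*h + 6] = 2*h - 7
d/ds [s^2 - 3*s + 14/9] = 2*s - 3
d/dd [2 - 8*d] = -8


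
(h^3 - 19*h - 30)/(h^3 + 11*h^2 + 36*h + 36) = (h - 5)/(h + 6)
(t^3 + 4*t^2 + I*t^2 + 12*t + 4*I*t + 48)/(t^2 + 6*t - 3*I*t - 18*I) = (t^2 + 4*t*(1 + I) + 16*I)/(t + 6)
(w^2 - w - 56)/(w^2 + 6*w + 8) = (w^2 - w - 56)/(w^2 + 6*w + 8)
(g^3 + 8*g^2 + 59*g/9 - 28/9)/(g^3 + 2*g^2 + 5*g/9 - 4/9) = (g + 7)/(g + 1)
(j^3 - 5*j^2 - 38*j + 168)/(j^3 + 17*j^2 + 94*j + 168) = (j^2 - 11*j + 28)/(j^2 + 11*j + 28)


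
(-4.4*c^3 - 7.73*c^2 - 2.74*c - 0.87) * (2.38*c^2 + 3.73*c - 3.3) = -10.472*c^5 - 34.8094*c^4 - 20.8341*c^3 + 13.2182*c^2 + 5.7969*c + 2.871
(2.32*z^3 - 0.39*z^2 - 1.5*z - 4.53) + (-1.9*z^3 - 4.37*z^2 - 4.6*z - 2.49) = 0.42*z^3 - 4.76*z^2 - 6.1*z - 7.02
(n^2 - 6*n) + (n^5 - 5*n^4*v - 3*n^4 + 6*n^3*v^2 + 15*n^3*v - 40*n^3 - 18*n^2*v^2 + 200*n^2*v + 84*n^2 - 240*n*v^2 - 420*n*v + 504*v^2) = n^5 - 5*n^4*v - 3*n^4 + 6*n^3*v^2 + 15*n^3*v - 40*n^3 - 18*n^2*v^2 + 200*n^2*v + 85*n^2 - 240*n*v^2 - 420*n*v - 6*n + 504*v^2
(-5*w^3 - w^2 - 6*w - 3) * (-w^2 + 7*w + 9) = 5*w^5 - 34*w^4 - 46*w^3 - 48*w^2 - 75*w - 27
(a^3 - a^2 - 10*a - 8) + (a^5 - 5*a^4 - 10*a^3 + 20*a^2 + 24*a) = a^5 - 5*a^4 - 9*a^3 + 19*a^2 + 14*a - 8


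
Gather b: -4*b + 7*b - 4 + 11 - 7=3*b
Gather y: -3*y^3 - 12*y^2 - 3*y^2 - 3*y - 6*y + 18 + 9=-3*y^3 - 15*y^2 - 9*y + 27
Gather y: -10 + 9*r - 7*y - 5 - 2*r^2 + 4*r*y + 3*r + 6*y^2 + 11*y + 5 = -2*r^2 + 12*r + 6*y^2 + y*(4*r + 4) - 10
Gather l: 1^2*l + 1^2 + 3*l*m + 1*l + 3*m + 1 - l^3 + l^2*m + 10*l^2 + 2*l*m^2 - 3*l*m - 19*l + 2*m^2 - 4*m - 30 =-l^3 + l^2*(m + 10) + l*(2*m^2 - 17) + 2*m^2 - m - 28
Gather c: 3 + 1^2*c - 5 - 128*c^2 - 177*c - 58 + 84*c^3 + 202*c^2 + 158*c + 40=84*c^3 + 74*c^2 - 18*c - 20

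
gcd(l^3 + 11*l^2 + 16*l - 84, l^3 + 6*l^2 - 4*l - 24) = l^2 + 4*l - 12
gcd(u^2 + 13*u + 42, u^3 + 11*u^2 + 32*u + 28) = u + 7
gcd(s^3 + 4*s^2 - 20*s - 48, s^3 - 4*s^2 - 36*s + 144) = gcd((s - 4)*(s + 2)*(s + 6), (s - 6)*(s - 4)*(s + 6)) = s^2 + 2*s - 24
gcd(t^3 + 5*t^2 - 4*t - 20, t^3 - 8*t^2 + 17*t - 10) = t - 2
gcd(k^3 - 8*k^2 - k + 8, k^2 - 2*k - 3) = k + 1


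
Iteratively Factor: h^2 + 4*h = (h)*(h + 4)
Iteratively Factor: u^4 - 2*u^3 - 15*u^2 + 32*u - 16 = (u - 1)*(u^3 - u^2 - 16*u + 16) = (u - 1)*(u + 4)*(u^2 - 5*u + 4) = (u - 1)^2*(u + 4)*(u - 4)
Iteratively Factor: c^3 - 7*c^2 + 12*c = (c - 3)*(c^2 - 4*c) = c*(c - 3)*(c - 4)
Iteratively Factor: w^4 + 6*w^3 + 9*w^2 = (w + 3)*(w^3 + 3*w^2) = w*(w + 3)*(w^2 + 3*w) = w*(w + 3)^2*(w)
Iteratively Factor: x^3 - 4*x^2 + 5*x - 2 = (x - 2)*(x^2 - 2*x + 1) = (x - 2)*(x - 1)*(x - 1)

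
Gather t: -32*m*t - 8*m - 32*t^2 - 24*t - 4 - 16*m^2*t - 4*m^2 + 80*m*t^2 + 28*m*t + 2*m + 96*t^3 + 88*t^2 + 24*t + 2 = -4*m^2 - 6*m + 96*t^3 + t^2*(80*m + 56) + t*(-16*m^2 - 4*m) - 2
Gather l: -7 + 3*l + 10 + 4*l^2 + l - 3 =4*l^2 + 4*l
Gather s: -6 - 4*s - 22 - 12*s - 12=-16*s - 40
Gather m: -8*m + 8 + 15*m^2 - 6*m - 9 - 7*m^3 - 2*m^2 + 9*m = -7*m^3 + 13*m^2 - 5*m - 1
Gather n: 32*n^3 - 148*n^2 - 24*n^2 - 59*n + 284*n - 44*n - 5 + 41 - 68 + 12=32*n^3 - 172*n^2 + 181*n - 20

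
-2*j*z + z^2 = z*(-2*j + z)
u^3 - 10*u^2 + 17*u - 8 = (u - 8)*(u - 1)^2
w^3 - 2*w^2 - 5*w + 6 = (w - 3)*(w - 1)*(w + 2)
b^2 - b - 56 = (b - 8)*(b + 7)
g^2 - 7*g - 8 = (g - 8)*(g + 1)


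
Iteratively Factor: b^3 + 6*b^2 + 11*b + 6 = (b + 1)*(b^2 + 5*b + 6) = (b + 1)*(b + 2)*(b + 3)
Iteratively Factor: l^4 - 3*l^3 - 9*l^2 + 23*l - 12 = (l - 1)*(l^3 - 2*l^2 - 11*l + 12) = (l - 1)*(l + 3)*(l^2 - 5*l + 4) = (l - 4)*(l - 1)*(l + 3)*(l - 1)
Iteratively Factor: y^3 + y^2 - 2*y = (y)*(y^2 + y - 2) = y*(y - 1)*(y + 2)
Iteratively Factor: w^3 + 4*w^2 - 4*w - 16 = (w + 4)*(w^2 - 4) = (w + 2)*(w + 4)*(w - 2)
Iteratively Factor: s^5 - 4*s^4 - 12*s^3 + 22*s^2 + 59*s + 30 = (s + 2)*(s^4 - 6*s^3 + 22*s + 15) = (s + 1)*(s + 2)*(s^3 - 7*s^2 + 7*s + 15) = (s - 3)*(s + 1)*(s + 2)*(s^2 - 4*s - 5) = (s - 5)*(s - 3)*(s + 1)*(s + 2)*(s + 1)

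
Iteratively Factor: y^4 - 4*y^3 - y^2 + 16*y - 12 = (y + 2)*(y^3 - 6*y^2 + 11*y - 6) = (y - 2)*(y + 2)*(y^2 - 4*y + 3) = (y - 3)*(y - 2)*(y + 2)*(y - 1)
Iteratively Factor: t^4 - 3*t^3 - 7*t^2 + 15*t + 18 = (t - 3)*(t^3 - 7*t - 6) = (t - 3)*(t + 1)*(t^2 - t - 6) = (t - 3)^2*(t + 1)*(t + 2)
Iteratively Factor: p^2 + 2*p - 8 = (p + 4)*(p - 2)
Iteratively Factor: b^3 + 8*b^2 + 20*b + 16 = (b + 2)*(b^2 + 6*b + 8) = (b + 2)^2*(b + 4)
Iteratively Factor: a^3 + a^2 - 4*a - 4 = (a + 2)*(a^2 - a - 2) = (a + 1)*(a + 2)*(a - 2)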